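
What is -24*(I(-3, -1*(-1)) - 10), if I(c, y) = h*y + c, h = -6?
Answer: 456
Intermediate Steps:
I(c, y) = c - 6*y (I(c, y) = -6*y + c = c - 6*y)
-24*(I(-3, -1*(-1)) - 10) = -24*((-3 - (-6)*(-1)) - 10) = -24*((-3 - 6*1) - 10) = -24*((-3 - 6) - 10) = -24*(-9 - 10) = -24*(-19) = 456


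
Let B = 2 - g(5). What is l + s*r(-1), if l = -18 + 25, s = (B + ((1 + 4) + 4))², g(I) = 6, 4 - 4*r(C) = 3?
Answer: 53/4 ≈ 13.250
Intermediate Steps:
r(C) = ¼ (r(C) = 1 - ¼*3 = 1 - ¾ = ¼)
B = -4 (B = 2 - 1*6 = 2 - 6 = -4)
s = 25 (s = (-4 + ((1 + 4) + 4))² = (-4 + (5 + 4))² = (-4 + 9)² = 5² = 25)
l = 7
l + s*r(-1) = 7 + 25*(¼) = 7 + 25/4 = 53/4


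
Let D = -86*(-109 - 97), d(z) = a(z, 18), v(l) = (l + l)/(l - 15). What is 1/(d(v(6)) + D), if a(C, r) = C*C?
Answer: 9/159460 ≈ 5.6440e-5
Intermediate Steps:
a(C, r) = C²
v(l) = 2*l/(-15 + l) (v(l) = (2*l)/(-15 + l) = 2*l/(-15 + l))
d(z) = z²
D = 17716 (D = -86*(-206) = 17716)
1/(d(v(6)) + D) = 1/((2*6/(-15 + 6))² + 17716) = 1/((2*6/(-9))² + 17716) = 1/((2*6*(-⅑))² + 17716) = 1/((-4/3)² + 17716) = 1/(16/9 + 17716) = 1/(159460/9) = 9/159460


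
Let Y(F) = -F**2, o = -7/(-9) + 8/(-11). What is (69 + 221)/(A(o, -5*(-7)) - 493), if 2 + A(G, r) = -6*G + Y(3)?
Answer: -4785/8321 ≈ -0.57505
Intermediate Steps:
o = 5/99 (o = -7*(-1/9) + 8*(-1/11) = 7/9 - 8/11 = 5/99 ≈ 0.050505)
A(G, r) = -11 - 6*G (A(G, r) = -2 + (-6*G - 1*3**2) = -2 + (-6*G - 1*9) = -2 + (-6*G - 9) = -2 + (-9 - 6*G) = -11 - 6*G)
(69 + 221)/(A(o, -5*(-7)) - 493) = (69 + 221)/((-11 - 6*5/99) - 493) = 290/((-11 - 10/33) - 493) = 290/(-373/33 - 493) = 290/(-16642/33) = 290*(-33/16642) = -4785/8321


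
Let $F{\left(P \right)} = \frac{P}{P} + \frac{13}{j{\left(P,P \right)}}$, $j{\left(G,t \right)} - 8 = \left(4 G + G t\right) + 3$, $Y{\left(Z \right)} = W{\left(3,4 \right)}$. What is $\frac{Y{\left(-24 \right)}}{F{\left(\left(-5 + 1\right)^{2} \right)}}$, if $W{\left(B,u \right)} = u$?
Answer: $\frac{331}{86} \approx 3.8488$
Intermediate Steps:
$Y{\left(Z \right)} = 4$
$j{\left(G,t \right)} = 11 + 4 G + G t$ ($j{\left(G,t \right)} = 8 + \left(\left(4 G + G t\right) + 3\right) = 8 + \left(3 + 4 G + G t\right) = 11 + 4 G + G t$)
$F{\left(P \right)} = 1 + \frac{13}{11 + P^{2} + 4 P}$ ($F{\left(P \right)} = \frac{P}{P} + \frac{13}{11 + 4 P + P P} = 1 + \frac{13}{11 + 4 P + P^{2}} = 1 + \frac{13}{11 + P^{2} + 4 P}$)
$\frac{Y{\left(-24 \right)}}{F{\left(\left(-5 + 1\right)^{2} \right)}} = \frac{4}{\frac{1}{11 + \left(\left(-5 + 1\right)^{2}\right)^{2} + 4 \left(-5 + 1\right)^{2}} \left(24 + \left(\left(-5 + 1\right)^{2}\right)^{2} + 4 \left(-5 + 1\right)^{2}\right)} = \frac{4}{\frac{1}{11 + \left(\left(-4\right)^{2}\right)^{2} + 4 \left(-4\right)^{2}} \left(24 + \left(\left(-4\right)^{2}\right)^{2} + 4 \left(-4\right)^{2}\right)} = \frac{4}{\frac{1}{11 + 16^{2} + 4 \cdot 16} \left(24 + 16^{2} + 4 \cdot 16\right)} = \frac{4}{\frac{1}{11 + 256 + 64} \left(24 + 256 + 64\right)} = \frac{4}{\frac{1}{331} \cdot 344} = \frac{4}{\frac{344}{331}} = 4 \cdot \frac{331}{344} = \frac{331}{86}$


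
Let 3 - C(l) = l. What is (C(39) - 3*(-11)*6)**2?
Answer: 26244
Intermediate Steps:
C(l) = 3 - l
(C(39) - 3*(-11)*6)**2 = ((3 - 1*39) - 3*(-11)*6)**2 = ((3 - 39) + 33*6)**2 = (-36 + 198)**2 = 162**2 = 26244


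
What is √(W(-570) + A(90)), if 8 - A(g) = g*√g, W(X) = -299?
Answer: √(-291 - 270*√10) ≈ 33.835*I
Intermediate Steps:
A(g) = 8 - g^(3/2) (A(g) = 8 - g*√g = 8 - g^(3/2))
√(W(-570) + A(90)) = √(-299 + (8 - 90^(3/2))) = √(-299 + (8 - 270*√10)) = √(-291 - 270*√10)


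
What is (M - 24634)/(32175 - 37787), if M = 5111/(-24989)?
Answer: 615584137/140238268 ≈ 4.3896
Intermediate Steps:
M = -5111/24989 (M = 5111*(-1/24989) = -5111/24989 ≈ -0.20453)
(M - 24634)/(32175 - 37787) = (-5111/24989 - 24634)/(32175 - 37787) = -615584137/24989/(-5612) = -615584137/24989*(-1/5612) = 615584137/140238268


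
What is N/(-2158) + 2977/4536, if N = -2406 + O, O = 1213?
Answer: 5917907/4894344 ≈ 1.2091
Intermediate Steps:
N = -1193 (N = -2406 + 1213 = -1193)
N/(-2158) + 2977/4536 = -1193/(-2158) + 2977/4536 = -1193*(-1/2158) + 2977*(1/4536) = 1193/2158 + 2977/4536 = 5917907/4894344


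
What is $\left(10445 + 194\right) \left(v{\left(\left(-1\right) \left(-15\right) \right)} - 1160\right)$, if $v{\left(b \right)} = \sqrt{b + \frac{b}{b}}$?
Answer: $-12298684$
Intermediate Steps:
$v{\left(b \right)} = \sqrt{1 + b}$ ($v{\left(b \right)} = \sqrt{b + 1} = \sqrt{1 + b}$)
$\left(10445 + 194\right) \left(v{\left(\left(-1\right) \left(-15\right) \right)} - 1160\right) = \left(10445 + 194\right) \left(\sqrt{1 - -15} - 1160\right) = 10639 \left(\sqrt{1 + 15} - 1160\right) = 10639 \left(\sqrt{16} - 1160\right) = 10639 \left(4 - 1160\right) = 10639 \left(-1156\right) = -12298684$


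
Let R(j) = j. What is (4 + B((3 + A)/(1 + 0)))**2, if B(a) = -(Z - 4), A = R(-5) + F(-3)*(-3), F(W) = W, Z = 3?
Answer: 25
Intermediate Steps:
A = 4 (A = -5 - 3*(-3) = -5 + 9 = 4)
B(a) = 1 (B(a) = -(3 - 4) = -1*(-1) = 1)
(4 + B((3 + A)/(1 + 0)))**2 = (4 + 1)**2 = 5**2 = 25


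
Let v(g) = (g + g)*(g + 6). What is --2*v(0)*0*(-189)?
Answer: 0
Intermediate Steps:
v(g) = 2*g*(6 + g) (v(g) = (2*g)*(6 + g) = 2*g*(6 + g))
--2*v(0)*0*(-189) = --4*0*(6 + 0)*0*(-189) = --4*0*6*0*(-189) = --2*0*0*(-189) = -0*0*(-189) = -0*(-189) = -1*0 = 0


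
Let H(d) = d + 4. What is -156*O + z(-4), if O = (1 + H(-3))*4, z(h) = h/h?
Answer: -1247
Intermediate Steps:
z(h) = 1
H(d) = 4 + d
O = 8 (O = (1 + (4 - 3))*4 = (1 + 1)*4 = 2*4 = 8)
-156*O + z(-4) = -156*8 + 1 = -1248 + 1 = -1247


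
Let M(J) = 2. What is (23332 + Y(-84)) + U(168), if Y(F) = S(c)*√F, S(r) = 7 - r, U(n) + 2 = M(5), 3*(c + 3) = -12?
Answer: 23332 + 28*I*√21 ≈ 23332.0 + 128.31*I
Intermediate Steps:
c = -7 (c = -3 + (⅓)*(-12) = -3 - 4 = -7)
U(n) = 0 (U(n) = -2 + 2 = 0)
Y(F) = 14*√F (Y(F) = (7 - 1*(-7))*√F = (7 + 7)*√F = 14*√F)
(23332 + Y(-84)) + U(168) = (23332 + 14*√(-84)) + 0 = (23332 + 14*(2*I*√21)) + 0 = (23332 + 28*I*√21) + 0 = 23332 + 28*I*√21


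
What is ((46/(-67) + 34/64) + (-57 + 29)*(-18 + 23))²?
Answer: 90296043049/4596736 ≈ 19644.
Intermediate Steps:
((46/(-67) + 34/64) + (-57 + 29)*(-18 + 23))² = ((46*(-1/67) + 34*(1/64)) - 28*5)² = ((-46/67 + 17/32) - 140)² = (-333/2144 - 140)² = (-300493/2144)² = 90296043049/4596736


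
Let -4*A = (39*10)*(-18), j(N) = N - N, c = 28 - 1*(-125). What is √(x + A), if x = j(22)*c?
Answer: 3*√195 ≈ 41.893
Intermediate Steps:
c = 153 (c = 28 + 125 = 153)
j(N) = 0
A = 1755 (A = -39*10*(-18)/4 = -195*(-18)/2 = -¼*(-7020) = 1755)
x = 0 (x = 0*153 = 0)
√(x + A) = √(0 + 1755) = √1755 = 3*√195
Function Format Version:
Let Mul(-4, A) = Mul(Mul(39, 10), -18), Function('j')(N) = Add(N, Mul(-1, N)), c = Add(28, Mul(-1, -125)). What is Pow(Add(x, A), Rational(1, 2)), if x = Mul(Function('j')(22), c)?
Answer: Mul(3, Pow(195, Rational(1, 2))) ≈ 41.893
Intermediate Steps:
c = 153 (c = Add(28, 125) = 153)
Function('j')(N) = 0
A = 1755 (A = Mul(Rational(-1, 4), Mul(Mul(39, 10), -18)) = Mul(Rational(-1, 4), Mul(390, -18)) = Mul(Rational(-1, 4), -7020) = 1755)
x = 0 (x = Mul(0, 153) = 0)
Pow(Add(x, A), Rational(1, 2)) = Pow(Add(0, 1755), Rational(1, 2)) = Pow(1755, Rational(1, 2)) = Mul(3, Pow(195, Rational(1, 2)))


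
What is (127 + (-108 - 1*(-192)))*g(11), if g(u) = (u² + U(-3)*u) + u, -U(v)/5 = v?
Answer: 62667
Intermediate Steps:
U(v) = -5*v
g(u) = u² + 16*u (g(u) = (u² + (-5*(-3))*u) + u = (u² + 15*u) + u = u² + 16*u)
(127 + (-108 - 1*(-192)))*g(11) = (127 + (-108 - 1*(-192)))*(11*(16 + 11)) = (127 + (-108 + 192))*(11*27) = (127 + 84)*297 = 211*297 = 62667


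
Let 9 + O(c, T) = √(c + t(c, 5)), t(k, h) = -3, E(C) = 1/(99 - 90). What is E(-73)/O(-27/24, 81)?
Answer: -8/681 - 2*I*√66/6129 ≈ -0.011747 - 0.002651*I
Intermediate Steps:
E(C) = ⅑ (E(C) = 1/9 = ⅑)
O(c, T) = -9 + √(-3 + c) (O(c, T) = -9 + √(c - 3) = -9 + √(-3 + c))
E(-73)/O(-27/24, 81) = 1/(9*(-9 + √(-3 - 27/24))) = 1/(9*(-9 + √(-3 - 27*1/24))) = 1/(9*(-9 + √(-3 - 9/8))) = 1/(9*(-9 + √(-33/8))) = 1/(9*(-9 + I*√66/4))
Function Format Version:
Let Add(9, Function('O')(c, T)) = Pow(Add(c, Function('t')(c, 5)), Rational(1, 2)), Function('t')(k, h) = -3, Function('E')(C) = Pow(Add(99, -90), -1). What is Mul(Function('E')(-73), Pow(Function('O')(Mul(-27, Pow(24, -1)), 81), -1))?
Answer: Add(Rational(-8, 681), Mul(Rational(-2, 6129), I, Pow(66, Rational(1, 2)))) ≈ Add(-0.011747, Mul(-0.0026510, I))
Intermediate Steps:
Function('E')(C) = Rational(1, 9) (Function('E')(C) = Pow(9, -1) = Rational(1, 9))
Function('O')(c, T) = Add(-9, Pow(Add(-3, c), Rational(1, 2))) (Function('O')(c, T) = Add(-9, Pow(Add(c, -3), Rational(1, 2))) = Add(-9, Pow(Add(-3, c), Rational(1, 2))))
Mul(Function('E')(-73), Pow(Function('O')(Mul(-27, Pow(24, -1)), 81), -1)) = Mul(Rational(1, 9), Pow(Add(-9, Pow(Add(-3, Mul(-27, Pow(24, -1))), Rational(1, 2))), -1)) = Mul(Rational(1, 9), Pow(Add(-9, Pow(Add(-3, Mul(-27, Rational(1, 24))), Rational(1, 2))), -1)) = Mul(Rational(1, 9), Pow(Add(-9, Pow(Add(-3, Rational(-9, 8)), Rational(1, 2))), -1)) = Mul(Rational(1, 9), Pow(Add(-9, Pow(Rational(-33, 8), Rational(1, 2))), -1)) = Mul(Rational(1, 9), Pow(Add(-9, Mul(Rational(1, 4), I, Pow(66, Rational(1, 2)))), -1))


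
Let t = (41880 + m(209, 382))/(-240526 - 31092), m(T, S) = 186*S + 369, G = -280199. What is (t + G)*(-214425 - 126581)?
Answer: 12976506822367349/135809 ≈ 9.5550e+10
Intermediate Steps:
m(T, S) = 369 + 186*S
t = -113301/271618 (t = (41880 + (369 + 186*382))/(-240526 - 31092) = (41880 + (369 + 71052))/(-271618) = (41880 + 71421)*(-1/271618) = 113301*(-1/271618) = -113301/271618 ≈ -0.41713)
(t + G)*(-214425 - 126581) = (-113301/271618 - 280199)*(-214425 - 126581) = -76107205283/271618*(-341006) = 12976506822367349/135809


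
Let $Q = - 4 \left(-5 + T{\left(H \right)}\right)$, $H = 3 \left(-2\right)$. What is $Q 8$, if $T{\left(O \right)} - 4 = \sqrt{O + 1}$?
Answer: $32 - 32 i \sqrt{5} \approx 32.0 - 71.554 i$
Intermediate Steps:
$H = -6$
$T{\left(O \right)} = 4 + \sqrt{1 + O}$ ($T{\left(O \right)} = 4 + \sqrt{O + 1} = 4 + \sqrt{1 + O}$)
$Q = 4 - 4 i \sqrt{5}$ ($Q = - 4 \left(-5 + \left(4 + \sqrt{1 - 6}\right)\right) = - 4 \left(-5 + \left(4 + \sqrt{-5}\right)\right) = - 4 \left(-5 + \left(4 + i \sqrt{5}\right)\right) = - 4 \left(-1 + i \sqrt{5}\right) = 4 - 4 i \sqrt{5} \approx 4.0 - 8.9443 i$)
$Q 8 = \left(4 - 4 i \sqrt{5}\right) 8 = 32 - 32 i \sqrt{5}$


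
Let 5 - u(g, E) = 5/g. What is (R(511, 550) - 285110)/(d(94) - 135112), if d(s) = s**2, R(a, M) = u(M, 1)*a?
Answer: 31081561/13890360 ≈ 2.2376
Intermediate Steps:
u(g, E) = 5 - 5/g
R(a, M) = a*(5 - 5/M) (R(a, M) = (5 - 5/M)*a = a*(5 - 5/M))
(R(511, 550) - 285110)/(d(94) - 135112) = (5*511*(-1 + 550)/550 - 285110)/(94**2 - 135112) = (5*511*(1/550)*549 - 285110)/(8836 - 135112) = (280539/110 - 285110)/(-126276) = -31081561/110*(-1/126276) = 31081561/13890360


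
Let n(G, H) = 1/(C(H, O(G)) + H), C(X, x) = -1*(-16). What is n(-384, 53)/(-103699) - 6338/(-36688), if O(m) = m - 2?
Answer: 22674908695/131255557464 ≈ 0.17275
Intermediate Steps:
O(m) = -2 + m
C(X, x) = 16
n(G, H) = 1/(16 + H)
n(-384, 53)/(-103699) - 6338/(-36688) = 1/((16 + 53)*(-103699)) - 6338/(-36688) = -1/103699/69 - 6338*(-1/36688) = (1/69)*(-1/103699) + 3169/18344 = -1/7155231 + 3169/18344 = 22674908695/131255557464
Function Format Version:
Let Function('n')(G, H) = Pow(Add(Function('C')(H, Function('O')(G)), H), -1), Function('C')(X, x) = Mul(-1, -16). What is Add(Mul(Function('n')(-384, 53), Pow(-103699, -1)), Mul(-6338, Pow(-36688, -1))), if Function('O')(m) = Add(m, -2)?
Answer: Rational(22674908695, 131255557464) ≈ 0.17275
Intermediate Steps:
Function('O')(m) = Add(-2, m)
Function('C')(X, x) = 16
Function('n')(G, H) = Pow(Add(16, H), -1)
Add(Mul(Function('n')(-384, 53), Pow(-103699, -1)), Mul(-6338, Pow(-36688, -1))) = Add(Mul(Pow(Add(16, 53), -1), Pow(-103699, -1)), Mul(-6338, Pow(-36688, -1))) = Add(Mul(Pow(69, -1), Rational(-1, 103699)), Mul(-6338, Rational(-1, 36688))) = Add(Mul(Rational(1, 69), Rational(-1, 103699)), Rational(3169, 18344)) = Add(Rational(-1, 7155231), Rational(3169, 18344)) = Rational(22674908695, 131255557464)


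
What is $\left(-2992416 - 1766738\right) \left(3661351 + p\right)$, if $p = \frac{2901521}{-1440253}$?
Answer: $- \frac{25096298589486521428}{1440253} \approx -1.7425 \cdot 10^{13}$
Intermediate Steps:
$p = - \frac{2901521}{1440253}$ ($p = 2901521 \left(- \frac{1}{1440253}\right) = - \frac{2901521}{1440253} \approx -2.0146$)
$\left(-2992416 - 1766738\right) \left(3661351 + p\right) = \left(-2992416 - 1766738\right) \left(3661351 - \frac{2901521}{1440253}\right) = \left(-4759154\right) \frac{5273268860282}{1440253} = - \frac{25096298589486521428}{1440253}$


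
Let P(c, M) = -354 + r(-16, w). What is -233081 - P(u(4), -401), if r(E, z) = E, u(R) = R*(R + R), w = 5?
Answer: -232711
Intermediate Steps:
u(R) = 2*R**2 (u(R) = R*(2*R) = 2*R**2)
P(c, M) = -370 (P(c, M) = -354 - 16 = -370)
-233081 - P(u(4), -401) = -233081 - 1*(-370) = -233081 + 370 = -232711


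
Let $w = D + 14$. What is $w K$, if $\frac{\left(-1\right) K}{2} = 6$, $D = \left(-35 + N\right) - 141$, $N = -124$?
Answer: $3432$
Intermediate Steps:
$D = -300$ ($D = \left(-35 - 124\right) - 141 = -159 - 141 = -300$)
$K = -12$ ($K = \left(-2\right) 6 = -12$)
$w = -286$ ($w = -300 + 14 = -286$)
$w K = \left(-286\right) \left(-12\right) = 3432$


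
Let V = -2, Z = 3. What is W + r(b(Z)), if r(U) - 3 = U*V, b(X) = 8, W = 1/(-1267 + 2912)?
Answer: -21384/1645 ≈ -12.999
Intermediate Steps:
W = 1/1645 ≈ 0.00060790
r(U) = 3 - 2*U (r(U) = 3 + U*(-2) = 3 - 2*U)
W + r(b(Z)) = 1/1645 + (3 - 2*8) = 1/1645 + (3 - 16) = 1/1645 - 13 = -21384/1645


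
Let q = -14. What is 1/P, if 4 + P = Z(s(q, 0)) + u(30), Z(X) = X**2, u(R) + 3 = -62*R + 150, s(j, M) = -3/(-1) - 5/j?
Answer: -196/334323 ≈ -0.00058626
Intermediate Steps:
s(j, M) = 3 - 5/j (s(j, M) = -3*(-1) - 5/j = 3 - 5/j)
u(R) = 147 - 62*R (u(R) = -3 + (-62*R + 150) = -3 + (150 - 62*R) = 147 - 62*R)
P = -334323/196 (P = -4 + ((3 - 5/(-14))**2 + (147 - 62*30)) = -4 + ((3 - 5*(-1/14))**2 + (147 - 1860)) = -4 + ((3 + 5/14)**2 - 1713) = -4 + ((47/14)**2 - 1713) = -4 + (2209/196 - 1713) = -4 - 333539/196 = -334323/196 ≈ -1705.7)
1/P = 1/(-334323/196) = -196/334323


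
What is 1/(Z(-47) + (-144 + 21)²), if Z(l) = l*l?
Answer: 1/17338 ≈ 5.7677e-5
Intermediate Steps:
Z(l) = l²
1/(Z(-47) + (-144 + 21)²) = 1/((-47)² + (-144 + 21)²) = 1/(2209 + (-123)²) = 1/(2209 + 15129) = 1/17338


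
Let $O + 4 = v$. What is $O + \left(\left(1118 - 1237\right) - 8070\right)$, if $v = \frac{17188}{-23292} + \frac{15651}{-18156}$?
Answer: $- \frac{288784225663}{35240796} \approx -8194.6$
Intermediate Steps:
$v = - \frac{56384035}{35240796}$ ($v = 17188 \left(- \frac{1}{23292}\right) + 15651 \left(- \frac{1}{18156}\right) = - \frac{4297}{5823} - \frac{5217}{6052} = - \frac{56384035}{35240796} \approx -1.6$)
$O = - \frac{197347219}{35240796}$ ($O = -4 - \frac{56384035}{35240796} = - \frac{197347219}{35240796} \approx -5.6$)
$O + \left(\left(1118 - 1237\right) - 8070\right) = - \frac{197347219}{35240796} + \left(\left(1118 - 1237\right) - 8070\right) = - \frac{197347219}{35240796} - 8189 = - \frac{288784225663}{35240796}$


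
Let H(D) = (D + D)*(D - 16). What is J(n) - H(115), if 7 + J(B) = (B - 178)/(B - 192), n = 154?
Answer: -432751/19 ≈ -22776.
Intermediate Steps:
J(B) = -7 + (-178 + B)/(-192 + B) (J(B) = -7 + (B - 178)/(B - 192) = -7 + (-178 + B)/(-192 + B))
H(D) = 2*D*(-16 + D) (H(D) = (2*D)*(-16 + D) = 2*D*(-16 + D))
J(n) - H(115) = 2*(583 - 3*154)/(-192 + 154) - 2*115*(-16 + 115) = 2*(583 - 462)/(-38) - 2*115*99 = 2*(-1/38)*121 - 1*22770 = -121/19 - 22770 = -432751/19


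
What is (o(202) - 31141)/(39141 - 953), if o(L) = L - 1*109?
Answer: -7762/9547 ≈ -0.81303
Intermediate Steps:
o(L) = -109 + L (o(L) = L - 109 = -109 + L)
(o(202) - 31141)/(39141 - 953) = ((-109 + 202) - 31141)/(39141 - 953) = (93 - 31141)/38188 = -31048*1/38188 = -7762/9547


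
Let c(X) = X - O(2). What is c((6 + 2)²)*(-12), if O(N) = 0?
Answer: -768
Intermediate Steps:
c(X) = X (c(X) = X - 1*0 = X + 0 = X)
c((6 + 2)²)*(-12) = (6 + 2)²*(-12) = 8²*(-12) = 64*(-12) = -768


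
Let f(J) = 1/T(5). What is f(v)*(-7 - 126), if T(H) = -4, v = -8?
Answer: 133/4 ≈ 33.250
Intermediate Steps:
f(J) = -¼ (f(J) = 1/(-4) = -¼)
f(v)*(-7 - 126) = -(-7 - 126)/4 = -¼*(-133) = 133/4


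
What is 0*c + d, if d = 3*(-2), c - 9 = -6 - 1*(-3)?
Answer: -6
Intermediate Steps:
c = 6 (c = 9 + (-6 - 1*(-3)) = 9 + (-6 + 3) = 9 - 3 = 6)
d = -6
0*c + d = 0*6 - 6 = 0 - 6 = -6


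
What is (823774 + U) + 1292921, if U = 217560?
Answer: 2334255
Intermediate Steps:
(823774 + U) + 1292921 = (823774 + 217560) + 1292921 = 1041334 + 1292921 = 2334255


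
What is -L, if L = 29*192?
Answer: -5568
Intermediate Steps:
L = 5568
-L = -1*5568 = -5568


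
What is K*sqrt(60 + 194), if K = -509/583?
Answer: -509*sqrt(254)/583 ≈ -13.914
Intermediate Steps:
K = -509/583 (K = -509*1/583 = -509/583 ≈ -0.87307)
K*sqrt(60 + 194) = -509*sqrt(60 + 194)/583 = -509*sqrt(254)/583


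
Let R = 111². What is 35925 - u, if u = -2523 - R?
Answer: 50769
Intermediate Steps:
R = 12321
u = -14844 (u = -2523 - 1*12321 = -2523 - 12321 = -14844)
35925 - u = 35925 - 1*(-14844) = 35925 + 14844 = 50769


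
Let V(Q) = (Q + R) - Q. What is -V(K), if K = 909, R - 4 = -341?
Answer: 337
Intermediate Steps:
R = -337 (R = 4 - 341 = -337)
V(Q) = -337 (V(Q) = (Q - 337) - Q = (-337 + Q) - Q = -337)
-V(K) = -1*(-337) = 337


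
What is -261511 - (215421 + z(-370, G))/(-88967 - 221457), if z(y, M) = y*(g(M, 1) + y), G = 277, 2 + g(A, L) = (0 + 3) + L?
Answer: -81178939083/310424 ≈ -2.6151e+5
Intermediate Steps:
g(A, L) = 1 + L (g(A, L) = -2 + ((0 + 3) + L) = -2 + (3 + L) = 1 + L)
z(y, M) = y*(2 + y) (z(y, M) = y*((1 + 1) + y) = y*(2 + y))
-261511 - (215421 + z(-370, G))/(-88967 - 221457) = -261511 - (215421 - 370*(2 - 370))/(-88967 - 221457) = -261511 - (215421 - 370*(-368))/(-310424) = -261511 - (215421 + 136160)*(-1)/310424 = -261511 - 351581*(-1)/310424 = -261511 - 1*(-351581/310424) = -261511 + 351581/310424 = -81178939083/310424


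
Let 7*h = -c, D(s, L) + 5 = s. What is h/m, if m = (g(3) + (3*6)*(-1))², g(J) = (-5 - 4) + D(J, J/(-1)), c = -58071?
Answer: 58071/5887 ≈ 9.8643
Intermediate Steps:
D(s, L) = -5 + s
g(J) = -14 + J (g(J) = (-5 - 4) + (-5 + J) = -9 + (-5 + J) = -14 + J)
h = 58071/7 (h = (-1*(-58071))/7 = (⅐)*58071 = 58071/7 ≈ 8295.9)
m = 841 (m = ((-14 + 3) + (3*6)*(-1))² = (-11 + 18*(-1))² = (-11 - 18)² = (-29)² = 841)
h/m = (58071/7)/841 = (58071/7)*(1/841) = 58071/5887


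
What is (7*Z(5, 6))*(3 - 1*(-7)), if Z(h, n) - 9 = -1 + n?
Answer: 980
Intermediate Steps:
Z(h, n) = 8 + n (Z(h, n) = 9 + (-1 + n) = 8 + n)
(7*Z(5, 6))*(3 - 1*(-7)) = (7*(8 + 6))*(3 - 1*(-7)) = (7*14)*(3 + 7) = 98*10 = 980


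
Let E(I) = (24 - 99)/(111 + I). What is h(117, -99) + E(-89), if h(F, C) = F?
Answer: 2499/22 ≈ 113.59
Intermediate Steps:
E(I) = -75/(111 + I)
h(117, -99) + E(-89) = 117 - 75/(111 - 89) = 117 - 75/22 = 2499/22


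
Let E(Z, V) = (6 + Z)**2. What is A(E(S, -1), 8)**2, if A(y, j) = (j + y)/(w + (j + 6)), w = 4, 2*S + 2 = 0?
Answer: 121/36 ≈ 3.3611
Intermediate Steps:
S = -1 (S = -1 + (1/2)*0 = -1 + 0 = -1)
A(y, j) = (j + y)/(10 + j) (A(y, j) = (j + y)/(4 + (j + 6)) = (j + y)/(4 + (6 + j)) = (j + y)/(10 + j))
A(E(S, -1), 8)**2 = ((8 + (6 - 1)**2)/(10 + 8))**2 = ((8 + 5**2)/18)**2 = ((8 + 25)/18)**2 = ((1/18)*33)**2 = (11/6)**2 = 121/36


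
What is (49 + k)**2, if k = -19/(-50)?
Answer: 6095961/2500 ≈ 2438.4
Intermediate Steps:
k = 19/50 (k = -19*(-1/50) = 19/50 ≈ 0.38000)
(49 + k)**2 = (49 + 19/50)**2 = (2469/50)**2 = 6095961/2500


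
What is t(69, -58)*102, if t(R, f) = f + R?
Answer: 1122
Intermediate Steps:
t(R, f) = R + f
t(69, -58)*102 = (69 - 58)*102 = 11*102 = 1122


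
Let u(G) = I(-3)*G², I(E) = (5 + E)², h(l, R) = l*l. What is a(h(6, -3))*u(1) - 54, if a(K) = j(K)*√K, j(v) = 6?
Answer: 90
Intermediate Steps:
h(l, R) = l²
a(K) = 6*√K
u(G) = 4*G² (u(G) = (5 - 3)²*G² = 2²*G² = 4*G²)
a(h(6, -3))*u(1) - 54 = (6*√(6²))*(4*1²) - 54 = (6*√36)*(4*1) - 54 = (6*6)*4 - 54 = 36*4 - 54 = 144 - 54 = 90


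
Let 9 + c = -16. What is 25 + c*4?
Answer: -75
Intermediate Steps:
c = -25 (c = -9 - 16 = -25)
25 + c*4 = 25 - 25*4 = 25 - 100 = -75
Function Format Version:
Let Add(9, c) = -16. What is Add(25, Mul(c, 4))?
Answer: -75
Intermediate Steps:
c = -25 (c = Add(-9, -16) = -25)
Add(25, Mul(c, 4)) = Add(25, Mul(-25, 4)) = Add(25, -100) = -75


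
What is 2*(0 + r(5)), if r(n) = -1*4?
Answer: -8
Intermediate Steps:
r(n) = -4
2*(0 + r(5)) = 2*(0 - 4) = 2*(-4) = -8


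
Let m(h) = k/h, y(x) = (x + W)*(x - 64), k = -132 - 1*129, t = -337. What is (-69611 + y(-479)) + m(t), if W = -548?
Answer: 164473111/337 ≈ 4.8805e+5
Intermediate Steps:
k = -261 (k = -132 - 129 = -261)
y(x) = (-548 + x)*(-64 + x) (y(x) = (x - 548)*(x - 64) = (-548 + x)*(-64 + x))
m(h) = -261/h
(-69611 + y(-479)) + m(t) = (-69611 + (35072 + (-479)² - 612*(-479))) - 261/(-337) = (-69611 + (35072 + 229441 + 293148)) - 261*(-1/337) = (-69611 + 557661) + 261/337 = 488050 + 261/337 = 164473111/337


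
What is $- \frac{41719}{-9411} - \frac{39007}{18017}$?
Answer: $\frac{384556346}{169557987} \approx 2.268$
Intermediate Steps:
$- \frac{41719}{-9411} - \frac{39007}{18017} = \left(-41719\right) \left(- \frac{1}{9411}\right) - \frac{39007}{18017} = \frac{41719}{9411} - \frac{39007}{18017} = \frac{384556346}{169557987}$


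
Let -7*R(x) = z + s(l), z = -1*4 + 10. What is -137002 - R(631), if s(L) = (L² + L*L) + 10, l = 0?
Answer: -958998/7 ≈ -1.3700e+5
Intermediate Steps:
s(L) = 10 + 2*L² (s(L) = (L² + L²) + 10 = 2*L² + 10 = 10 + 2*L²)
z = 6 (z = -4 + 10 = 6)
R(x) = -16/7 (R(x) = -(6 + (10 + 2*0²))/7 = -(6 + (10 + 2*0))/7 = -(6 + (10 + 0))/7 = -(6 + 10)/7 = -⅐*16 = -16/7)
-137002 - R(631) = -137002 - 1*(-16/7) = -137002 + 16/7 = -958998/7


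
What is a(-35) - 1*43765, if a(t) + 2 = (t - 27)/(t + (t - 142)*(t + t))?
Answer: -540741347/12355 ≈ -43767.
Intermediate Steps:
a(t) = -2 + (-27 + t)/(t + 2*t*(-142 + t)) (a(t) = -2 + (t - 27)/(t + (t - 142)*(t + t)) = -2 + (-27 + t)/(t + (-142 + t)*(2*t)) = -2 + (-27 + t)/(t + 2*t*(-142 + t)))
a(-35) - 1*43765 = (-27 - 4*(-35)² + 567*(-35))/((-35)*(-283 + 2*(-35))) - 1*43765 = -(-27 - 4*1225 - 19845)/(35*(-283 - 70)) - 43765 = -1/35*(-27 - 4900 - 19845)/(-353) - 43765 = -1/35*(-1/353)*(-24772) - 43765 = -24772/12355 - 43765 = -540741347/12355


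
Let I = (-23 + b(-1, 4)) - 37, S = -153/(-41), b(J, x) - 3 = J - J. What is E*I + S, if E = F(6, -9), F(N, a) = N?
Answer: -13869/41 ≈ -338.27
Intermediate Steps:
b(J, x) = 3 (b(J, x) = 3 + (J - J) = 3 + 0 = 3)
S = 153/41 (S = -153*(-1/41) = 153/41 ≈ 3.7317)
I = -57 (I = (-23 + 3) - 37 = -20 - 37 = -57)
E = 6
E*I + S = 6*(-57) + 153/41 = -342 + 153/41 = -13869/41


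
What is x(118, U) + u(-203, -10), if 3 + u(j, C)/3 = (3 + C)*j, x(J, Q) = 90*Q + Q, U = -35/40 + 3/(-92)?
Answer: 767539/184 ≈ 4171.4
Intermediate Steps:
U = -167/184 (U = -35*1/40 + 3*(-1/92) = -7/8 - 3/92 = -167/184 ≈ -0.90761)
x(J, Q) = 91*Q
u(j, C) = -9 + 3*j*(3 + C) (u(j, C) = -9 + 3*((3 + C)*j) = -9 + 3*(j*(3 + C)) = -9 + 3*j*(3 + C))
x(118, U) + u(-203, -10) = 91*(-167/184) + (-9 + 9*(-203) + 3*(-10)*(-203)) = -15197/184 + (-9 - 1827 + 6090) = -15197/184 + 4254 = 767539/184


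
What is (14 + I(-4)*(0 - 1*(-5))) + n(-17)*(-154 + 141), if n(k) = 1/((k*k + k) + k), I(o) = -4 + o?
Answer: -6643/255 ≈ -26.051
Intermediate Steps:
n(k) = 1/(k**2 + 2*k) (n(k) = 1/((k**2 + k) + k) = 1/((k + k**2) + k) = 1/(k**2 + 2*k))
(14 + I(-4)*(0 - 1*(-5))) + n(-17)*(-154 + 141) = (14 + (-4 - 4)*(0 - 1*(-5))) + (1/((-17)*(2 - 17)))*(-154 + 141) = (14 - 8*(0 + 5)) - 1/17/(-15)*(-13) = (14 - 8*5) - 1/17*(-1/15)*(-13) = (14 - 40) + (1/255)*(-13) = -26 - 13/255 = -6643/255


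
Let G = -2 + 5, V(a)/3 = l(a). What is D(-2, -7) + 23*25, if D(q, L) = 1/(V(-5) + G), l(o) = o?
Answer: 6899/12 ≈ 574.92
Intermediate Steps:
V(a) = 3*a
G = 3
D(q, L) = -1/12 (D(q, L) = 1/(3*(-5) + 3) = 1/(-15 + 3) = 1/(-12) = -1/12)
D(-2, -7) + 23*25 = -1/12 + 23*25 = -1/12 + 575 = 6899/12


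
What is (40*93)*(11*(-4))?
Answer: -163680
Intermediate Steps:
(40*93)*(11*(-4)) = 3720*(-44) = -163680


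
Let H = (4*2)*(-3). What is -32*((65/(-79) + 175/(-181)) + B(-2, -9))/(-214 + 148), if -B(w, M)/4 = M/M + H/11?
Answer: 7392928/5190537 ≈ 1.4243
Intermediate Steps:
H = -24 (H = 8*(-3) = -24)
B(w, M) = 52/11 (B(w, M) = -4*(M/M - 24/11) = -4*(1 - 24*1/11) = -4*(1 - 24/11) = -4*(-13/11) = 52/11)
-32*((65/(-79) + 175/(-181)) + B(-2, -9))/(-214 + 148) = -32*((65/(-79) + 175/(-181)) + 52/11)/(-214 + 148) = -32*((65*(-1/79) + 175*(-1/181)) + 52/11)/(-66) = -32*((-65/79 - 175/181) + 52/11)*(-1)/66 = -32*(-25590/14299 + 52/11)*(-1)/66 = -14785856*(-1)/(157289*66) = -32*(-231029/5190537) = 7392928/5190537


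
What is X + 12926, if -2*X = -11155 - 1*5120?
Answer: 42127/2 ≈ 21064.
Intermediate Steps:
X = 16275/2 (X = -(-11155 - 1*5120)/2 = -(-11155 - 5120)/2 = -½*(-16275) = 16275/2 ≈ 8137.5)
X + 12926 = 16275/2 + 12926 = 42127/2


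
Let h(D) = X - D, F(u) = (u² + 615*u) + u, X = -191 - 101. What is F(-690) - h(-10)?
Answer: 51342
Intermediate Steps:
X = -292
F(u) = u² + 616*u
h(D) = -292 - D
F(-690) - h(-10) = -690*(616 - 690) - (-292 - 1*(-10)) = -690*(-74) - (-292 + 10) = 51060 - 1*(-282) = 51060 + 282 = 51342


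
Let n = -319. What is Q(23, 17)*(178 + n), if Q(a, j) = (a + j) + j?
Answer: -8037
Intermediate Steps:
Q(a, j) = a + 2*j
Q(23, 17)*(178 + n) = (23 + 2*17)*(178 - 319) = (23 + 34)*(-141) = 57*(-141) = -8037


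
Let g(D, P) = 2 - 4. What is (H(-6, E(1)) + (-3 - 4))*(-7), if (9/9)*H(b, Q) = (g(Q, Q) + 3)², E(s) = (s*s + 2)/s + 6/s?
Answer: 42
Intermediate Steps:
g(D, P) = -2
E(s) = 6/s + (2 + s²)/s (E(s) = (s² + 2)/s + 6/s = (2 + s²)/s + 6/s = 6/s + (2 + s²)/s)
H(b, Q) = 1 (H(b, Q) = (-2 + 3)² = 1² = 1)
(H(-6, E(1)) + (-3 - 4))*(-7) = (1 + (-3 - 4))*(-7) = (1 - 7)*(-7) = -6*(-7) = 42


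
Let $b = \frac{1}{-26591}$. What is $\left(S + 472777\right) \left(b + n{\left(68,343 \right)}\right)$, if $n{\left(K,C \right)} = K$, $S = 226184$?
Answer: $\frac{1263852193707}{26591} \approx 4.7529 \cdot 10^{7}$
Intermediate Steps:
$b = - \frac{1}{26591} \approx -3.7607 \cdot 10^{-5}$
$\left(S + 472777\right) \left(b + n{\left(68,343 \right)}\right) = \left(226184 + 472777\right) \left(- \frac{1}{26591} + 68\right) = 698961 \cdot \frac{1808187}{26591} = \frac{1263852193707}{26591}$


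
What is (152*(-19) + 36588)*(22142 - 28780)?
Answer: -223700600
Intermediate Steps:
(152*(-19) + 36588)*(22142 - 28780) = (-2888 + 36588)*(-6638) = 33700*(-6638) = -223700600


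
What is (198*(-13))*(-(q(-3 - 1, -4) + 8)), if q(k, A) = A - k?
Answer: 20592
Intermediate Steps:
(198*(-13))*(-(q(-3 - 1, -4) + 8)) = (198*(-13))*(-((-4 - (-3 - 1)) + 8)) = -(-2574)*((-4 - 1*(-4)) + 8) = -(-2574)*((-4 + 4) + 8) = -(-2574)*(0 + 8) = -(-2574)*8 = -2574*(-8) = 20592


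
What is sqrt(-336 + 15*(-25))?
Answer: 3*I*sqrt(79) ≈ 26.665*I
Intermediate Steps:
sqrt(-336 + 15*(-25)) = sqrt(-336 - 375) = sqrt(-711) = 3*I*sqrt(79)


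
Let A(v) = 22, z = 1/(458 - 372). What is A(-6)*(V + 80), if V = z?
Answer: 75691/43 ≈ 1760.3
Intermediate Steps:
z = 1/86 ≈ 0.011628
V = 1/86 ≈ 0.011628
A(-6)*(V + 80) = 22*(1/86 + 80) = 22*(6881/86) = 75691/43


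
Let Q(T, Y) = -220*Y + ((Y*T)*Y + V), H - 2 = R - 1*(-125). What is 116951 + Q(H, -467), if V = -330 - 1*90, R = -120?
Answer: 1745894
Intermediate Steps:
V = -420 (V = -330 - 90 = -420)
H = 7 (H = 2 + (-120 - 1*(-125)) = 2 + (-120 + 125) = 2 + 5 = 7)
Q(T, Y) = -420 - 220*Y + T*Y² (Q(T, Y) = -220*Y + ((Y*T)*Y - 420) = -220*Y + ((T*Y)*Y - 420) = -220*Y + (T*Y² - 420) = -220*Y + (-420 + T*Y²) = -420 - 220*Y + T*Y²)
116951 + Q(H, -467) = 116951 + (-420 - 220*(-467) + 7*(-467)²) = 116951 + (-420 + 102740 + 7*218089) = 116951 + (-420 + 102740 + 1526623) = 116951 + 1628943 = 1745894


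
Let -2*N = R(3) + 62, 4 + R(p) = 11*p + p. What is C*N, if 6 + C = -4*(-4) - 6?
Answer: -188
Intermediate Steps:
C = 4 (C = -6 + (-4*(-4) - 6) = -6 + (16 - 6) = -6 + 10 = 4)
R(p) = -4 + 12*p (R(p) = -4 + (11*p + p) = -4 + 12*p)
N = -47 (N = -((-4 + 12*3) + 62)/2 = -((-4 + 36) + 62)/2 = -(32 + 62)/2 = -½*94 = -47)
C*N = 4*(-47) = -188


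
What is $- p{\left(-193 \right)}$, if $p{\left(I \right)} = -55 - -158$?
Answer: $-103$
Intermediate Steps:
$p{\left(I \right)} = 103$ ($p{\left(I \right)} = -55 + 158 = 103$)
$- p{\left(-193 \right)} = \left(-1\right) 103 = -103$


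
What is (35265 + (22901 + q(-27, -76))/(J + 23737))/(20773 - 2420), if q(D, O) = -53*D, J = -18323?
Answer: 95474521/49681571 ≈ 1.9217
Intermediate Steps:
(35265 + (22901 + q(-27, -76))/(J + 23737))/(20773 - 2420) = (35265 + (22901 - 53*(-27))/(-18323 + 23737))/(20773 - 2420) = (35265 + (22901 + 1431)/5414)/18353 = (35265 + 24332*(1/5414))*(1/18353) = (35265 + 12166/2707)*(1/18353) = (95474521/2707)*(1/18353) = 95474521/49681571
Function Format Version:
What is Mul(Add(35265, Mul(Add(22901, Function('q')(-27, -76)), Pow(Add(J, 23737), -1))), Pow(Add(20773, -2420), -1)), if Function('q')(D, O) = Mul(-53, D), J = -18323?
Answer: Rational(95474521, 49681571) ≈ 1.9217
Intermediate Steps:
Mul(Add(35265, Mul(Add(22901, Function('q')(-27, -76)), Pow(Add(J, 23737), -1))), Pow(Add(20773, -2420), -1)) = Mul(Add(35265, Mul(Add(22901, Mul(-53, -27)), Pow(Add(-18323, 23737), -1))), Pow(Add(20773, -2420), -1)) = Mul(Add(35265, Mul(Add(22901, 1431), Pow(5414, -1))), Pow(18353, -1)) = Mul(Add(35265, Mul(24332, Rational(1, 5414))), Rational(1, 18353)) = Mul(Add(35265, Rational(12166, 2707)), Rational(1, 18353)) = Mul(Rational(95474521, 2707), Rational(1, 18353)) = Rational(95474521, 49681571)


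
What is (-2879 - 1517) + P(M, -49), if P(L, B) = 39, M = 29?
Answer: -4357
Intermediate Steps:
(-2879 - 1517) + P(M, -49) = (-2879 - 1517) + 39 = -4396 + 39 = -4357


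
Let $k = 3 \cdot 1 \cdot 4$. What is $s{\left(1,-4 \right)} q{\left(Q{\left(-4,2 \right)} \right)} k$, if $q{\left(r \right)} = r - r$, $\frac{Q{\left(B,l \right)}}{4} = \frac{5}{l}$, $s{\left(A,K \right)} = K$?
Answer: $0$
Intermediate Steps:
$Q{\left(B,l \right)} = \frac{20}{l}$ ($Q{\left(B,l \right)} = 4 \frac{5}{l} = \frac{20}{l}$)
$q{\left(r \right)} = 0$
$k = 12$ ($k = 3 \cdot 4 = 12$)
$s{\left(1,-4 \right)} q{\left(Q{\left(-4,2 \right)} \right)} k = \left(-4\right) 0 \cdot 12 = 0 \cdot 12 = 0$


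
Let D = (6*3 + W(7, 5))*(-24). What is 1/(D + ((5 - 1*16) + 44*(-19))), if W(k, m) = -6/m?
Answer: -5/6251 ≈ -0.00079987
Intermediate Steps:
D = -2016/5 (D = (6*3 - 6/5)*(-24) = (18 - 6*1/5)*(-24) = (18 - 6/5)*(-24) = (84/5)*(-24) = -2016/5 ≈ -403.20)
1/(D + ((5 - 1*16) + 44*(-19))) = 1/(-2016/5 + ((5 - 1*16) + 44*(-19))) = 1/(-2016/5 + ((5 - 16) - 836)) = 1/(-2016/5 + (-11 - 836)) = 1/(-2016/5 - 847) = 1/(-6251/5) = -5/6251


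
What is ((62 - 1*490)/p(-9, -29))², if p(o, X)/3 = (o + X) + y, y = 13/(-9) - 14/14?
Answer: 103041/8281 ≈ 12.443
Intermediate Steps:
y = -22/9 (y = 13*(-⅑) - 14*1/14 = -13/9 - 1 = -22/9 ≈ -2.4444)
p(o, X) = -22/3 + 3*X + 3*o (p(o, X) = 3*((o + X) - 22/9) = 3*((X + o) - 22/9) = 3*(-22/9 + X + o) = -22/3 + 3*X + 3*o)
((62 - 1*490)/p(-9, -29))² = ((62 - 1*490)/(-22/3 + 3*(-29) + 3*(-9)))² = ((62 - 490)/(-22/3 - 87 - 27))² = (-428/(-364/3))² = (-428*(-3/364))² = (321/91)² = 103041/8281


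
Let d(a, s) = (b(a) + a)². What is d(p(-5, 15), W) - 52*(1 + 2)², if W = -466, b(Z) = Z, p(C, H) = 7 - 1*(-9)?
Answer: 556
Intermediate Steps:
p(C, H) = 16 (p(C, H) = 7 + 9 = 16)
d(a, s) = 4*a² (d(a, s) = (a + a)² = (2*a)² = 4*a²)
d(p(-5, 15), W) - 52*(1 + 2)² = 4*16² - 52*(1 + 2)² = 4*256 - 52*3² = 1024 - 52*9 = 1024 - 1*468 = 1024 - 468 = 556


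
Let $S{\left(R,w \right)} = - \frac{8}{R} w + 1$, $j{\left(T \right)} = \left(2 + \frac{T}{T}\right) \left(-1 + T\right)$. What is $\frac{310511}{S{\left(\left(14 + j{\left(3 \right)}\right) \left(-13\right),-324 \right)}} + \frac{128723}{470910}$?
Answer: $- \frac{864036611831}{24958230} \approx -34619.0$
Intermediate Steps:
$j{\left(T \right)} = -3 + 3 T$ ($j{\left(T \right)} = \left(2 + 1\right) \left(-1 + T\right) = 3 \left(-1 + T\right) = -3 + 3 T$)
$S{\left(R,w \right)} = 1 - \frac{8 w}{R}$ ($S{\left(R,w \right)} = - \frac{8 w}{R} + 1 = 1 - \frac{8 w}{R}$)
$\frac{310511}{S{\left(\left(14 + j{\left(3 \right)}\right) \left(-13\right),-324 \right)}} + \frac{128723}{470910} = \frac{310511}{\frac{1}{\left(14 + \left(-3 + 3 \cdot 3\right)\right) \left(-13\right)} \left(\left(14 + \left(-3 + 3 \cdot 3\right)\right) \left(-13\right) - -2592\right)} + \frac{128723}{470910} = \frac{310511}{\frac{1}{\left(14 + \left(-3 + 9\right)\right) \left(-13\right)} \left(\left(14 + \left(-3 + 9\right)\right) \left(-13\right) + 2592\right)} + 128723 \cdot \frac{1}{470910} = \frac{310511}{\frac{1}{\left(14 + 6\right) \left(-13\right)} \left(\left(14 + 6\right) \left(-13\right) + 2592\right)} + \frac{128723}{470910} = \frac{310511}{\frac{1}{20 \left(-13\right)} \left(20 \left(-13\right) + 2592\right)} + \frac{128723}{470910} = \frac{310511}{\frac{1}{-260} \left(-260 + 2592\right)} + \frac{128723}{470910} = \frac{310511}{\left(- \frac{1}{260}\right) 2332} + \frac{128723}{470910} = \frac{310511}{- \frac{583}{65}} + \frac{128723}{470910} = 310511 \left(- \frac{65}{583}\right) + \frac{128723}{470910} = - \frac{20183215}{583} + \frac{128723}{470910} = - \frac{864036611831}{24958230}$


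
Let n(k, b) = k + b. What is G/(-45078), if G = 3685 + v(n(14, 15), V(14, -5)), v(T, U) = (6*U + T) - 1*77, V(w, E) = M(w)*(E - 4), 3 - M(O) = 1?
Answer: -3529/45078 ≈ -0.078287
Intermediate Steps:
M(O) = 2 (M(O) = 3 - 1*1 = 3 - 1 = 2)
n(k, b) = b + k
V(w, E) = -8 + 2*E (V(w, E) = 2*(E - 4) = 2*(-4 + E) = -8 + 2*E)
v(T, U) = -77 + T + 6*U (v(T, U) = (T + 6*U) - 77 = -77 + T + 6*U)
G = 3529 (G = 3685 + (-77 + (15 + 14) + 6*(-8 + 2*(-5))) = 3685 + (-77 + 29 + 6*(-8 - 10)) = 3685 + (-77 + 29 + 6*(-18)) = 3685 + (-77 + 29 - 108) = 3685 - 156 = 3529)
G/(-45078) = 3529/(-45078) = 3529*(-1/45078) = -3529/45078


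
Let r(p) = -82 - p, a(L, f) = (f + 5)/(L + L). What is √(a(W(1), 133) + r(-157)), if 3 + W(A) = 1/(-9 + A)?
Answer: 21*√3/5 ≈ 7.2746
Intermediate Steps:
W(A) = -3 + 1/(-9 + A)
a(L, f) = (5 + f)/(2*L) (a(L, f) = (5 + f)/((2*L)) = (5 + f)*(1/(2*L)) = (5 + f)/(2*L))
√(a(W(1), 133) + r(-157)) = √((5 + 133)/(2*(((28 - 3*1)/(-9 + 1)))) + (-82 - 1*(-157))) = √((½)*138/((28 - 3)/(-8)) + (-82 + 157)) = √((½)*138/(-⅛*25) + 75) = √((½)*138/(-25/8) + 75) = √((½)*(-8/25)*138 + 75) = √(-552/25 + 75) = √(1323/25) = 21*√3/5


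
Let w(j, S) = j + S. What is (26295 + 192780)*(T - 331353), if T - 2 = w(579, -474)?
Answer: -72567717450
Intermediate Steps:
w(j, S) = S + j
T = 107 (T = 2 + (-474 + 579) = 2 + 105 = 107)
(26295 + 192780)*(T - 331353) = (26295 + 192780)*(107 - 331353) = 219075*(-331246) = -72567717450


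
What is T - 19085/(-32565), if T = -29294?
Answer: -190788005/6513 ≈ -29293.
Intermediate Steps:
T - 19085/(-32565) = -29294 - 19085/(-32565) = -29294 - 19085*(-1)/32565 = -29294 - 1*(-3817/6513) = -29294 + 3817/6513 = -190788005/6513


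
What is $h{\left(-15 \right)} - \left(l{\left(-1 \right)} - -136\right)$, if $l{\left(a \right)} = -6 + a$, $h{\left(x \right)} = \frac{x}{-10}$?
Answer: $- \frac{255}{2} \approx -127.5$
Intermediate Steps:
$h{\left(x \right)} = - \frac{x}{10}$ ($h{\left(x \right)} = x \left(- \frac{1}{10}\right) = - \frac{x}{10}$)
$h{\left(-15 \right)} - \left(l{\left(-1 \right)} - -136\right) = \left(- \frac{1}{10}\right) \left(-15\right) - \left(\left(-6 - 1\right) - -136\right) = \frac{3}{2} - \left(-7 + 136\right) = \frac{3}{2} - 129 = - \frac{255}{2}$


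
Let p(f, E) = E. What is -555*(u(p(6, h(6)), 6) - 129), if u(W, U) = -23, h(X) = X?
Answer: 84360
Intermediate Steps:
-555*(u(p(6, h(6)), 6) - 129) = -555*(-23 - 129) = -555*(-152) = 84360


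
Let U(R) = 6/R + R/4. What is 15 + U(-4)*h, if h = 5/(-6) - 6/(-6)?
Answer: 175/12 ≈ 14.583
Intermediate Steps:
U(R) = 6/R + R/4 (U(R) = 6/R + R*(¼) = 6/R + R/4)
h = ⅙ (h = 5*(-⅙) - 6*(-⅙) = -⅚ + 1 = ⅙ ≈ 0.16667)
15 + U(-4)*h = 15 + (6/(-4) + (¼)*(-4))*(⅙) = 15 + (6*(-¼) - 1)*(⅙) = 15 + (-3/2 - 1)*(⅙) = 15 - 5/2*⅙ = 15 - 5/12 = 175/12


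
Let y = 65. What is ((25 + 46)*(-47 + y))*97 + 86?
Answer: 124052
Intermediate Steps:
((25 + 46)*(-47 + y))*97 + 86 = ((25 + 46)*(-47 + 65))*97 + 86 = (71*18)*97 + 86 = 1278*97 + 86 = 123966 + 86 = 124052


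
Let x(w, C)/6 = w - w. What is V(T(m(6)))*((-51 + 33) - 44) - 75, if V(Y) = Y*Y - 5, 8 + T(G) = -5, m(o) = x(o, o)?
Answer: -10243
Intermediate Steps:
x(w, C) = 0 (x(w, C) = 6*(w - w) = 6*0 = 0)
m(o) = 0
T(G) = -13 (T(G) = -8 - 5 = -13)
V(Y) = -5 + Y² (V(Y) = Y² - 5 = -5 + Y²)
V(T(m(6)))*((-51 + 33) - 44) - 75 = (-5 + (-13)²)*((-51 + 33) - 44) - 75 = (-5 + 169)*(-18 - 44) - 75 = 164*(-62) - 75 = -10168 - 75 = -10243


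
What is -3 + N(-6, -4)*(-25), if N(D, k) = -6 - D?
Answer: -3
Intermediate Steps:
-3 + N(-6, -4)*(-25) = -3 + (-6 - 1*(-6))*(-25) = -3 + (-6 + 6)*(-25) = -3 + 0*(-25) = -3 + 0 = -3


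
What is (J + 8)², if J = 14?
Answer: 484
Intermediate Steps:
(J + 8)² = (14 + 8)² = 22² = 484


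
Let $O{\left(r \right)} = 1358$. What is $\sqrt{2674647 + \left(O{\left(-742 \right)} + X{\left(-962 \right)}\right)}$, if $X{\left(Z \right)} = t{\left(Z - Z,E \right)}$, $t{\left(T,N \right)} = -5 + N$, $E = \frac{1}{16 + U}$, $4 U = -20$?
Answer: $\frac{\sqrt{323796011}}{11} \approx 1635.8$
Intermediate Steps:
$U = -5$ ($U = \frac{1}{4} \left(-20\right) = -5$)
$E = \frac{1}{11}$ ($E = \frac{1}{16 - 5} = \frac{1}{11} \approx 0.090909$)
$X{\left(Z \right)} = - \frac{54}{11}$ ($X{\left(Z \right)} = -5 + \frac{1}{11} = - \frac{54}{11}$)
$\sqrt{2674647 + \left(O{\left(-742 \right)} + X{\left(-962 \right)}\right)} = \sqrt{2674647 + \left(1358 - \frac{54}{11}\right)} = \sqrt{2674647 + \frac{14884}{11}} = \sqrt{\frac{29436001}{11}} = \frac{\sqrt{323796011}}{11}$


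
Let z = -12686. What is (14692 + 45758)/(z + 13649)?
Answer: 20150/321 ≈ 62.773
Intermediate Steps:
(14692 + 45758)/(z + 13649) = (14692 + 45758)/(-12686 + 13649) = 60450/963 = 60450*(1/963) = 20150/321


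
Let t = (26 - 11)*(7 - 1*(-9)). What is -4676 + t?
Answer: -4436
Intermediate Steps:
t = 240 (t = 15*(7 + 9) = 15*16 = 240)
-4676 + t = -4676 + 240 = -4436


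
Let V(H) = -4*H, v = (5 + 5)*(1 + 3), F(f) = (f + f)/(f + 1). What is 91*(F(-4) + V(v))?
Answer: -42952/3 ≈ -14317.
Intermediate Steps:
F(f) = 2*f/(1 + f) (F(f) = (2*f)/(1 + f) = 2*f/(1 + f))
v = 40 (v = 10*4 = 40)
91*(F(-4) + V(v)) = 91*(2*(-4)/(1 - 4) - 4*40) = 91*(2*(-4)/(-3) - 160) = 91*(2*(-4)*(-⅓) - 160) = 91*(8/3 - 160) = 91*(-472/3) = -42952/3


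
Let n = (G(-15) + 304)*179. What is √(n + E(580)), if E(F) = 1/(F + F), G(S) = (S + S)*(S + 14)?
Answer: √20112010690/580 ≈ 244.51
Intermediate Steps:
G(S) = 2*S*(14 + S) (G(S) = (2*S)*(14 + S) = 2*S*(14 + S))
E(F) = 1/(2*F)
n = 59786 (n = (2*(-15)*(14 - 15) + 304)*179 = (2*(-15)*(-1) + 304)*179 = (30 + 304)*179 = 334*179 = 59786)
√(n + E(580)) = √(59786 + (½)/580) = √(59786 + (½)*(1/580)) = √(59786 + 1/1160) = √(69351761/1160) = √20112010690/580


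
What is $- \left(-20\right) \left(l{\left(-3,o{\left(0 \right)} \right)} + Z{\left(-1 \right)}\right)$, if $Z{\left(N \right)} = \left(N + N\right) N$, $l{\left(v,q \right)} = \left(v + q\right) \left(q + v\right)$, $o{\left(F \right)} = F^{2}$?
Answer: $220$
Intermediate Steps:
$l{\left(v,q \right)} = \left(q + v\right)^{2}$ ($l{\left(v,q \right)} = \left(q + v\right) \left(q + v\right) = \left(q + v\right)^{2}$)
$Z{\left(N \right)} = 2 N^{2}$ ($Z{\left(N \right)} = 2 N N = 2 N^{2}$)
$- \left(-20\right) \left(l{\left(-3,o{\left(0 \right)} \right)} + Z{\left(-1 \right)}\right) = - \left(-20\right) \left(\left(0^{2} - 3\right)^{2} + 2 \left(-1\right)^{2}\right) = - \left(-20\right) \left(\left(0 - 3\right)^{2} + 2 \cdot 1\right) = - \left(-20\right) \left(\left(-3\right)^{2} + 2\right) = - \left(-20\right) \left(9 + 2\right) = - \left(-20\right) 11 = \left(-1\right) \left(-220\right) = 220$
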